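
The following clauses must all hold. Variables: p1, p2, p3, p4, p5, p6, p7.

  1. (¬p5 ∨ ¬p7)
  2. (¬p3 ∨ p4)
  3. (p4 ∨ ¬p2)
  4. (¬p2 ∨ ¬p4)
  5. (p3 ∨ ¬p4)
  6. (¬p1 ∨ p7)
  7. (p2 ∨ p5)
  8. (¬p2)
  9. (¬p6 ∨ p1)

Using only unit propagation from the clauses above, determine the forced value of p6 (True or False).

False

Unit clause (¬p2) sets p2 = False.
In (p2 ∨ p5), p2 is now false; p5 must hold, so p5 = True.
From (¬p7 ∨ ¬p5) and p5 = True: p7 = False.
In (p7 ∨ ¬p1), p7 is now false; ¬p1 must hold, so p1 = False.
From (p1 ∨ ¬p6) and p1 = False: p6 = False.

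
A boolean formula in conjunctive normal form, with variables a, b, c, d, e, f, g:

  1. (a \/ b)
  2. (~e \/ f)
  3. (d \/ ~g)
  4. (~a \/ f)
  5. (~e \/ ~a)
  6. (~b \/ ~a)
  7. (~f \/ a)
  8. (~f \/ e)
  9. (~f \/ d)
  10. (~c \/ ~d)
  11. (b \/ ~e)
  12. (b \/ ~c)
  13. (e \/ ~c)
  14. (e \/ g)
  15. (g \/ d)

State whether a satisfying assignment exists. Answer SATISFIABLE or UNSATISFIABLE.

SATISFIABLE

c occurs only negated in the remaining clauses — set c = False.
Set a = False and propagate.
  then b is forced to True.
  then f is forced to False.
  then e is forced to False.
  then g is forced to True.
  then d is forced to True.
So a=F, b=T, c=F, d=T, e=F, f=F, g=T is a satisfying assignment.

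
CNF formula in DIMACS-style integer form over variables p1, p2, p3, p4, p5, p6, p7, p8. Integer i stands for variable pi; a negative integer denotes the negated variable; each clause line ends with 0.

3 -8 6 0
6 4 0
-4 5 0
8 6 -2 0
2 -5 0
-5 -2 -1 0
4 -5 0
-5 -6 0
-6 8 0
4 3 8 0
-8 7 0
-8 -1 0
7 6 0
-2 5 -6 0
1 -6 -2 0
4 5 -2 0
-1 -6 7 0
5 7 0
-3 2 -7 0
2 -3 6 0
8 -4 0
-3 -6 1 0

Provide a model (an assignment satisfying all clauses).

p1=False, p2=True, p3=True, p4=True, p5=True, p6=False, p7=True, p8=True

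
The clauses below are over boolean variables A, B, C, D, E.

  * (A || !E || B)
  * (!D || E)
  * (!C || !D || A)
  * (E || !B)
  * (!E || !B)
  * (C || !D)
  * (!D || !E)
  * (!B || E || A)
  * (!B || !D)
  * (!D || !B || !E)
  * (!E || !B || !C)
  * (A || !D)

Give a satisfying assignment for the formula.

Pure literal: A appears only positively; assign A = True.
Pure literal: D appears only negated; assign D = False.
Set B = False and propagate.
C, E are now unconstrained; take C = False, E = True.

A=True, B=False, C=False, D=False, E=True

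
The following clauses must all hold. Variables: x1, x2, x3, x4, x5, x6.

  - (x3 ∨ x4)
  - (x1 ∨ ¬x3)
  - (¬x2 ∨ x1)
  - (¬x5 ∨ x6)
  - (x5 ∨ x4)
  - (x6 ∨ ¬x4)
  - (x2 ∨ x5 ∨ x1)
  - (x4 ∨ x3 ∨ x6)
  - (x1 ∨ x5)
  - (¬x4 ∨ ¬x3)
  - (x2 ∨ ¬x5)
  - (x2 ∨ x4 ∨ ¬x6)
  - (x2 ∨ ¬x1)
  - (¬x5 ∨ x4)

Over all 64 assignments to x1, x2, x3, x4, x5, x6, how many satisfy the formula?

The models are:
  x1=1 x2=1 x3=0 x4=1 x5=0 x6=1
  x1=1 x2=1 x3=0 x4=1 x5=1 x6=1
That's 2 in total.

2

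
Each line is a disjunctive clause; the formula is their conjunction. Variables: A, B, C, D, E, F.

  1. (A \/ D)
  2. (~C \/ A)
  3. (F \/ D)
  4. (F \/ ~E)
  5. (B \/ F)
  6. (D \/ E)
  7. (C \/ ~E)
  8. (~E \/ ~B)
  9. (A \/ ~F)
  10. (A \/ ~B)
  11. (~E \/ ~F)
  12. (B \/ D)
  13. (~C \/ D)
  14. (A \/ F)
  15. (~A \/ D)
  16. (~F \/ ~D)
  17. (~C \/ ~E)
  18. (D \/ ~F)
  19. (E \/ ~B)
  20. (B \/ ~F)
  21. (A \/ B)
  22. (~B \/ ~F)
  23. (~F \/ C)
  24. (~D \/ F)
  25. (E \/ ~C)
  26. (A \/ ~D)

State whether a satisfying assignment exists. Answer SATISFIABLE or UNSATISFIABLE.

UNSATISFIABLE

F = True:
  propagation gives A=True, E=False, D=True; an empty clause results — contradiction.
F = False:
  propagation gives D=True; an empty clause results — contradiction.
Every branch closes, so no satisfying assignment exists.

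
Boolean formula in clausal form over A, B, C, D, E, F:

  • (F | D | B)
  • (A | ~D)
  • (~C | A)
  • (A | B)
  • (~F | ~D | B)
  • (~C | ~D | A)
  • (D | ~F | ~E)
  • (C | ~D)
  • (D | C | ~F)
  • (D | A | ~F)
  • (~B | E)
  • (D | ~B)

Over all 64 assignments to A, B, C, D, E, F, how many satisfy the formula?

The models are:
  A=T B=F C=T D=F E=F F=T
  A=T B=F C=T D=T E=F F=F
  A=T B=F C=T D=T E=T F=F
  A=T B=T C=T D=T E=T F=F
  A=T B=T C=T D=T E=T F=T
Count: 5.

5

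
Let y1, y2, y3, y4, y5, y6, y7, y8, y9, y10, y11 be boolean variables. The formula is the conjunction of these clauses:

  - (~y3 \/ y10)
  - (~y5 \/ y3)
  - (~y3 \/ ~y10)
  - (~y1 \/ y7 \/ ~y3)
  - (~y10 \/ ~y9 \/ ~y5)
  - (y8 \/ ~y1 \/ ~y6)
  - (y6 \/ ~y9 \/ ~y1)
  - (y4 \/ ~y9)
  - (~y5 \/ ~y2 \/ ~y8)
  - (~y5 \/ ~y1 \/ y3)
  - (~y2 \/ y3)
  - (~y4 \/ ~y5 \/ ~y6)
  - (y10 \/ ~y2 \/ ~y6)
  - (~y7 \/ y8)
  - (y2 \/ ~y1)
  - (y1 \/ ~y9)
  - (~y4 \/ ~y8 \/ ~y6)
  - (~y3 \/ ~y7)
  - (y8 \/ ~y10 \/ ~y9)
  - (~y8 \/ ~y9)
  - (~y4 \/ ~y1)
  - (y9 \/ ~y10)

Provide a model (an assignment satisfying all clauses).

y1=0  y2=0  y3=0  y4=1  y5=0  y6=0  y7=0  y8=1  y9=0  y10=0  y11=1

Check each clause:
  1. (~y3 \/ y10) — ~y3 is true.
  2. (y3 \/ ~y5) — ~y5 is true.
  3. (~y10 \/ ~y3) — ~y3 is true.
  4. (~y3 \/ y7 \/ ~y1) — ~y3 is true.
  5. (~y10 \/ ~y5 \/ ~y9) — ~y5 is true.
  6. (y8 \/ ~y6 \/ ~y1) — y8 is true.
  7. (y6 \/ ~y9 \/ ~y1) — ~y9 is true.
  8. (~y9 \/ y4) — y4 is true.
  9. (~y5 \/ ~y8 \/ ~y2) — ~y5 is true.
  10. (~y5 \/ y3 \/ ~y1) — ~y1 is true.
  11. (~y2 \/ y3) — ~y2 is true.
  12. (~y5 \/ ~y6 \/ ~y4) — ~y6 is true.
  13. (~y2 \/ ~y6 \/ y10) — ~y6 is true.
  14. (~y7 \/ y8) — y8 is true.
  15. (y2 \/ ~y1) — ~y1 is true.
  16. (~y9 \/ y1) — ~y9 is true.
  17. (~y8 \/ ~y4 \/ ~y6) — ~y6 is true.
  18. (~y7 \/ ~y3) — ~y7 is true.
  19. (~y10 \/ y8 \/ ~y9) — y8 is true.
  20. (~y9 \/ ~y8) — ~y9 is true.
  21. (~y1 \/ ~y4) — ~y1 is true.
  22. (~y10 \/ y9) — ~y10 is true.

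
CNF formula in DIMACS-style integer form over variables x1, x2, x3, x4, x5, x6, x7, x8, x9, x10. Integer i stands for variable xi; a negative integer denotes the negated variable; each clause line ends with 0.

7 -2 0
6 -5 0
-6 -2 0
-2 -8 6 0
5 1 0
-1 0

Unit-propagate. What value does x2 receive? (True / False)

Unit clause (NOT x1) sets x1 = False.
(x5 OR x1): since x1 = False, the clause reduces to (x5). x5 = True.
From (NOT x5 OR x6) and x5 = True: x6 = True.
In (NOT x6 OR NOT x2), NOT x6 is now false; NOT x2 must hold, so x2 = False.

False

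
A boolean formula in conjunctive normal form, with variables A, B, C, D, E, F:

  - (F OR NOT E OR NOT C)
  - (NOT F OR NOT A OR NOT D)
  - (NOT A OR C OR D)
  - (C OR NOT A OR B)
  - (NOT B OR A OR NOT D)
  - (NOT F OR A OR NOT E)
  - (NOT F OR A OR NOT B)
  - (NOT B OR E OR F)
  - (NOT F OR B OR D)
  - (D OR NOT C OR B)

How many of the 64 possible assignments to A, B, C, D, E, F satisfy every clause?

12

Split on A, then B.
  A=T, B=T: remaining (C,D,E,F) ∈ {(F,T,T,F); (T,F,F,T); (T,F,T,T)} — 3.
  A=T, B=F: remaining (C,D,E,F) ∈ {(T,T,F,F)} — 1.
  A=F, B=T: remaining (C,D,E,F) ∈ {(F,F,T,F)} — 1.
  A=F, B=F: 7 of the 16 assignments to (C,D,E,F) work.
Total: 3 + 1 + 1 + 7 = 12.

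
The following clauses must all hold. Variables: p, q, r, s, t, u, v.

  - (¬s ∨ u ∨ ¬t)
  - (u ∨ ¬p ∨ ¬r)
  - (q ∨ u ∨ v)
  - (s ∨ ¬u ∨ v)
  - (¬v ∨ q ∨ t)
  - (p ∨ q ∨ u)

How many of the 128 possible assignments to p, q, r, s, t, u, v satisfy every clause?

Split on u, then q.
  u=1, q=1: p, r, t free; 3 ways for (s,v) × 2^3 = 24.
  u=1, q=0: p, r free; 4 ways for (s,t,v) × 2^2 = 16.
  u=0, q=1: v free; 9 ways for (p,r,s,t) × 2^1 = 18.
  u=0, q=0: remaining (p,r,s,t,v) ∈ {(1,0,0,1,1)} — 1.
Total: 24 + 16 + 18 + 1 = 59.

59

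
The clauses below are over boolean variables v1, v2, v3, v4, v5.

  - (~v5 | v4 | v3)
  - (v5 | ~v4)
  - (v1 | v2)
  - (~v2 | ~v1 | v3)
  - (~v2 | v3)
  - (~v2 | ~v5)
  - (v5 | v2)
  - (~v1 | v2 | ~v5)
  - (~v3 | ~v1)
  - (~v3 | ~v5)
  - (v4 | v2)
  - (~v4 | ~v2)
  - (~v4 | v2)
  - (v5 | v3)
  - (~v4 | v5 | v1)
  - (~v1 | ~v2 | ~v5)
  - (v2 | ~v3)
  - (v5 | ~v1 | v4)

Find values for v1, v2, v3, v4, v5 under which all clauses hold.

v1=False, v2=True, v3=True, v4=False, v5=False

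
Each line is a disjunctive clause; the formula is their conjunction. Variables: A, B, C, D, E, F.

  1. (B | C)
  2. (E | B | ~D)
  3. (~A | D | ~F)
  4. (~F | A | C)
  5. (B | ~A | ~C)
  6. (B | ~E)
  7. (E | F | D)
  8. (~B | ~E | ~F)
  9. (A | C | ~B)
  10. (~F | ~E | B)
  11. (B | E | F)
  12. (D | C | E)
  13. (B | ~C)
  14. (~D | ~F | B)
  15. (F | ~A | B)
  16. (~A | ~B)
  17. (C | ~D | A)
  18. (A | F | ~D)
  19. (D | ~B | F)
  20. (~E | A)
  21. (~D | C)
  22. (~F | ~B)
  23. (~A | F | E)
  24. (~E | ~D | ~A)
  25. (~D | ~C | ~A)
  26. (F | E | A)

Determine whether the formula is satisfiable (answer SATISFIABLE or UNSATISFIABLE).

UNSATISFIABLE

B = True:
  propagation gives A=False, C=True, E=False, F=False; an empty clause results — contradiction.
B = False:
  propagation gives C=True; an empty clause results — contradiction.
Every branch closes, so no satisfying assignment exists.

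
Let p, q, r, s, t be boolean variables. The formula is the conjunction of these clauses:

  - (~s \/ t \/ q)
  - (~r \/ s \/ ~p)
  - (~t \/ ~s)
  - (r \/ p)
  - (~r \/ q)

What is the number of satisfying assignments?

Split on r, then s.
  r=1, s=1: remaining (p,q,t) ∈ {(0,1,0); (1,1,0)} — 2.
  r=1, s=0: remaining (p,q,t) ∈ {(0,1,0); (0,1,1)} — 2.
  r=0, s=1: remaining (p,q,t) ∈ {(1,1,0)} — 1.
  r=0, s=0: remaining (p,q,t) ∈ {(1,0,0); (1,0,1); (1,1,0); (1,1,1)} — 4.
Total: 2 + 2 + 1 + 4 = 9.

9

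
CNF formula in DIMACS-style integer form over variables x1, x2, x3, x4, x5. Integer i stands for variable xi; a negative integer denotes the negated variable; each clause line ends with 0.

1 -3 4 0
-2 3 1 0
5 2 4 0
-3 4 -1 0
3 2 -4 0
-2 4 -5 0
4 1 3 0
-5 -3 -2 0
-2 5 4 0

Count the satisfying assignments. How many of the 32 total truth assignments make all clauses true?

Split on x4, then x2.
  x4=1, x2=1: remaining (x1,x3,x5) ∈ {(0,1,0); (1,0,0); (1,0,1); (1,1,0)} — 4.
  x4=1, x2=0: remaining (x1,x3,x5) ∈ {(0,1,0); (0,1,1); (1,1,0); (1,1,1)} — 4.
  x4=0, x2=1: a clause becomes empty — 0.
  x4=0, x2=0: remaining (x1,x3,x5) ∈ {(1,0,1)} — 1.
Total: 4 + 4 + 0 + 1 = 9.

9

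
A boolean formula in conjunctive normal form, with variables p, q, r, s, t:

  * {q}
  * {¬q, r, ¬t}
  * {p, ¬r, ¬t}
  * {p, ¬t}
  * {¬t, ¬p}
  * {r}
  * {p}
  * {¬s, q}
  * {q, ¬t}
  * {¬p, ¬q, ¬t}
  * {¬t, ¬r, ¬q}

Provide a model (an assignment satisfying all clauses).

p=1, q=1, r=1, s=0, t=0

(q) is a unit clause, so q = True.
Unit propagation: (r) forces r = True.
Unit propagation: (p) forces p = True.
(¬t) is a unit clause, so t = False.
s is now unconstrained; take s = False.
Every clause has at least one true literal under this assignment.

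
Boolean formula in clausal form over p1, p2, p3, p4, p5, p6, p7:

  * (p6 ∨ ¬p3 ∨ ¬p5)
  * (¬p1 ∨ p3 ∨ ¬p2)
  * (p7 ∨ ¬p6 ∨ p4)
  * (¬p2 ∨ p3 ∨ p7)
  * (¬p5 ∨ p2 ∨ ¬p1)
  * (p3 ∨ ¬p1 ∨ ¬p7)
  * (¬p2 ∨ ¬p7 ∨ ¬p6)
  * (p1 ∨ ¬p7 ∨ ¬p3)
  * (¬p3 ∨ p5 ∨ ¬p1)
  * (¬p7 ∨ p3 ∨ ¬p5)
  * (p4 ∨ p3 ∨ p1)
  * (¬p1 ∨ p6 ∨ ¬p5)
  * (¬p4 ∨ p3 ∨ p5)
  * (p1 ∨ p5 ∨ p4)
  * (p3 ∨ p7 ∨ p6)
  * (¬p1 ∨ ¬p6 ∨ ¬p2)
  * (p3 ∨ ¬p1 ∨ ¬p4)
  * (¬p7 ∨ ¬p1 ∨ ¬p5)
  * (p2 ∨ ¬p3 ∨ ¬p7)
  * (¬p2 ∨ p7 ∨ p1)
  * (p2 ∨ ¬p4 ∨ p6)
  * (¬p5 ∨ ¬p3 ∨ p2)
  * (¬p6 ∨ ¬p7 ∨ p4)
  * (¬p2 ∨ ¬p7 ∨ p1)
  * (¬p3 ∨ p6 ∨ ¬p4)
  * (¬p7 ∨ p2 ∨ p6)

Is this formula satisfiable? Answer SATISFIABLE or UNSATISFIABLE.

SATISFIABLE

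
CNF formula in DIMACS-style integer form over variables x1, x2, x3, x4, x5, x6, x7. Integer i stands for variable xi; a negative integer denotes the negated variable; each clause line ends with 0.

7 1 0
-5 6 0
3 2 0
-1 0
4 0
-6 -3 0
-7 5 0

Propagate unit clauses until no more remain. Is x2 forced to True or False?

Unit clause (NOT x1) sets x1 = False.
(x1 OR x7): since x1 = False, the clause reduces to (x7). x7 = True.
Unit clause (x4) sets x4 = True.
(NOT x7 OR x5): since x7 = True, the clause reduces to (x5). x5 = True.
(x6 OR NOT x5) with x5 = True leaves only x6, so x6 = True.
(NOT x3 OR NOT x6) with x6 = True leaves only NOT x3, so x3 = False.
(x2 OR x3): since x3 = False, the clause reduces to (x2). x2 = True.

True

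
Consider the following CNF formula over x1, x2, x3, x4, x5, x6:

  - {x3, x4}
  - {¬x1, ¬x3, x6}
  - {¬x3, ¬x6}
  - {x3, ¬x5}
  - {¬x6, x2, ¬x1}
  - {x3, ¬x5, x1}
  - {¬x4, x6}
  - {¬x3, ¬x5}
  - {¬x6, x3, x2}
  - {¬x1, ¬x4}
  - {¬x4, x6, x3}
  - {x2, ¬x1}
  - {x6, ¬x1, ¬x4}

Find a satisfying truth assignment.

x2 occurs only positively in the remaining clauses — set x2 = True.
Pure literal: x5 appears only negated; assign x5 = False.
Branch on x1: take x1 = False.
Set x3 = True and propagate.
  then x6 is forced to False.
  then x4 is forced to False.
Every clause has at least one true literal under this assignment.

x1=False, x2=True, x3=True, x4=False, x5=False, x6=False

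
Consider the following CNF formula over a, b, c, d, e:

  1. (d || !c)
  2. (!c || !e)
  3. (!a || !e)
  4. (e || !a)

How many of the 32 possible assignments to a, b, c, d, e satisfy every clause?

10

Split on e, then a.
  e=1, a=1: a clause becomes empty — 0.
  e=1, a=0: remaining (b,c,d) ∈ {(0,0,0); (0,0,1); (1,0,0); (1,0,1)} — 4.
  e=0, a=1: a clause becomes empty — 0.
  e=0, a=0: b free; 3 ways for (c,d) × 2^1 = 6.
Total: 0 + 4 + 0 + 6 = 10.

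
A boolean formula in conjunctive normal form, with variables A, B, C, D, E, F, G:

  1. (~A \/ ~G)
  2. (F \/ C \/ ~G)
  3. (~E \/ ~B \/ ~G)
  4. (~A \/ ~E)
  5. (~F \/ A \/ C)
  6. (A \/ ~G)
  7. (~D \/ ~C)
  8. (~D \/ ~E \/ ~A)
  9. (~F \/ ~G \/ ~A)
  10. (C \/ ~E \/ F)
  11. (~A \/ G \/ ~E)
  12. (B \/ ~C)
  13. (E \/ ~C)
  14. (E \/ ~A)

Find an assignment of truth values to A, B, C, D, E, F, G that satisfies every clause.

D occurs only negated in the remaining clauses — set D = False.
Set A = False and propagate.
  then G is forced to False.
Branch on B: take B = True.
The remaining clauses are satisfied by C = False, E = False, F = False.
Check each clause:
  1. (~A \/ ~G) — ~G is true.
  2. (F \/ C \/ ~G) — ~G is true.
  3. (~G \/ ~E \/ ~B) — ~G is true.
  4. (~E \/ ~A) — ~E is true.
  5. (~F \/ C \/ A) — ~F is true.
  6. (A \/ ~G) — ~G is true.
  7. (~C \/ ~D) — ~D is true.
  8. (~D \/ ~A \/ ~E) — ~E is true.
  9. (~A \/ ~F \/ ~G) — ~G is true.
  10. (~E \/ C \/ F) — ~E is true.
  11. (G \/ ~A \/ ~E) — ~E is true.
  12. (~C \/ B) — B is true.
  13. (~C \/ E) — ~C is true.
  14. (E \/ ~A) — ~A is true.

A=F, B=T, C=F, D=F, E=F, F=F, G=F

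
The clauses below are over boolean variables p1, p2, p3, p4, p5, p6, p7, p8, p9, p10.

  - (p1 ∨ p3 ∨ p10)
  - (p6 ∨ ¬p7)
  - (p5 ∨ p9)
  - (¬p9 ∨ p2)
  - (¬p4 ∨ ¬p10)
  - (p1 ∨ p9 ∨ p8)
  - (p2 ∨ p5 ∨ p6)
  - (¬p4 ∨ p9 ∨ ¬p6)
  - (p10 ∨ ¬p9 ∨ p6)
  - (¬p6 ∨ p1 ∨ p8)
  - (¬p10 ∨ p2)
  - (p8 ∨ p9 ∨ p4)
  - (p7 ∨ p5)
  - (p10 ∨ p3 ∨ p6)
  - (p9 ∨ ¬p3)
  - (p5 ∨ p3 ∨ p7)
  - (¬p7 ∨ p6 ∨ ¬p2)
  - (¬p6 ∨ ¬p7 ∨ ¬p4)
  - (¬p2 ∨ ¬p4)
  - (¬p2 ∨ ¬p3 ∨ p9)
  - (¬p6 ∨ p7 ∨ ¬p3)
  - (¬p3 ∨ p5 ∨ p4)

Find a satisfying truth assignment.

Pure literal: p1 appears only positively; assign p1 = True.
Pure literal: p5 appears only positively; assign p5 = True.
Branch on p2: take p2 = True.
  then p4 is forced to False.
For the remaining variables, p3 = True, p6 = True, p7 = True, p8 = False, p9 = True, p10 = False works.
Every clause has at least one true literal under this assignment.

p1=1, p2=1, p3=1, p4=0, p5=1, p6=1, p7=1, p8=0, p9=1, p10=0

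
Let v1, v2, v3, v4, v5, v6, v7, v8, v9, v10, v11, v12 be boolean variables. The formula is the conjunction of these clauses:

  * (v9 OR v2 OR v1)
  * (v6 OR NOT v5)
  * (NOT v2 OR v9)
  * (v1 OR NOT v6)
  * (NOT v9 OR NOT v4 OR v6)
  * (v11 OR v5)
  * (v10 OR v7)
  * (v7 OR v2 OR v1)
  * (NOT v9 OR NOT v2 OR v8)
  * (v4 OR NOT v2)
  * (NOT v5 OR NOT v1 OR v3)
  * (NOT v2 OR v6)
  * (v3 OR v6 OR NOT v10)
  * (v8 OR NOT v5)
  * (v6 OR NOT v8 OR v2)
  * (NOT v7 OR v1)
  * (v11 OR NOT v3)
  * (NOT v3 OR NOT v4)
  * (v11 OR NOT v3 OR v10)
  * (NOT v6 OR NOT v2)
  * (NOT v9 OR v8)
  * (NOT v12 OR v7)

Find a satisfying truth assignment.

v1=T  v2=F  v3=T  v4=F  v5=F  v6=F  v7=T  v8=F  v9=F  v10=F  v11=T  v12=T

Check each clause:
  1. (v1 OR v9 OR v2) — v1 is true.
  2. (v6 OR NOT v5) — NOT v5 is true.
  3. (NOT v2 OR v9) — NOT v2 is true.
  4. (NOT v6 OR v1) — v1 is true.
  5. (NOT v9 OR NOT v4 OR v6) — NOT v4 is true.
  6. (v11 OR v5) — v11 is true.
  7. (v7 OR v10) — v7 is true.
  8. (v1 OR v2 OR v7) — v1 is true.
  9. (NOT v2 OR v8 OR NOT v9) — NOT v2 is true.
  10. (v4 OR NOT v2) — NOT v2 is true.
  11. (v3 OR NOT v1 OR NOT v5) — v3 is true.
  12. (NOT v2 OR v6) — NOT v2 is true.
  13. (v6 OR v3 OR NOT v10) — v3 is true.
  14. (v8 OR NOT v5) — NOT v5 is true.
  15. (v6 OR v2 OR NOT v8) — NOT v8 is true.
  16. (NOT v7 OR v1) — v1 is true.
  17. (v11 OR NOT v3) — v11 is true.
  18. (NOT v4 OR NOT v3) — NOT v4 is true.
  19. (v11 OR NOT v3 OR v10) — v11 is true.
  20. (NOT v6 OR NOT v2) — NOT v6 is true.
  21. (NOT v9 OR v8) — NOT v9 is true.
  22. (v7 OR NOT v12) — v7 is true.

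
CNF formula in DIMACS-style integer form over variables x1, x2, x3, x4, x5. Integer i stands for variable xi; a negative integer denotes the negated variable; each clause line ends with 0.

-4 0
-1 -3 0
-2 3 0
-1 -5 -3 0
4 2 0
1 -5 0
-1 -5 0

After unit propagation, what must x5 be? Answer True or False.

False

(!x4) stands alone — x4 = False.
(x4 || x2): since x4 = False, the clause reduces to (x2). x2 = True.
(x3 || !x2): since x2 = True, the clause reduces to (x3). x3 = True.
(!x1 || !x3) with x3 = True leaves only !x1, so x1 = False.
In (!x5 || x1), x1 is now false; !x5 must hold, so x5 = False.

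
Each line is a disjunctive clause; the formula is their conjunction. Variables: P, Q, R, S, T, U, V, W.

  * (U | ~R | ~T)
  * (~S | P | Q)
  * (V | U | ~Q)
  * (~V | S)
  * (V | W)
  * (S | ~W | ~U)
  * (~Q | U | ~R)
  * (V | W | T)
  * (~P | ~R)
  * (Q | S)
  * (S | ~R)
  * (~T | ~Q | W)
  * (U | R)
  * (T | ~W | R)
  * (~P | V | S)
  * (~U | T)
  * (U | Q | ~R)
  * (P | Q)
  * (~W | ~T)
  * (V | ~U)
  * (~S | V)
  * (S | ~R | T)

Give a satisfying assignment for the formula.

P=1, Q=0, R=0, S=1, T=1, U=1, V=1, W=0

Branch on P: take P = True.
  then R is forced to False.
  then U is forced to True.
  then T is forced to True.
  then W is forced to False.
  then V is forced to True.
  then S is forced to True.
  then Q is forced to False.
Check each clause:
  1. (~T | U | ~R) — ~R is true.
  2. (P | ~S | Q) — P is true.
  3. (U | ~Q | V) — U is true.
  4. (S | ~V) — S is true.
  5. (W | V) — V is true.
  6. (~W | S | ~U) — ~W is true.
  7. (U | ~Q | ~R) — ~R is true.
  8. (T | V | W) — T is true.
  9. (~P | ~R) — ~R is true.
  10. (Q | S) — S is true.
  11. (~R | S) — S is true.
  12. (W | ~Q | ~T) — ~Q is true.
  13. (R | U) — U is true.
  14. (T | ~W | R) — ~W is true.
  15. (S | ~P | V) — S is true.
  16. (~U | T) — T is true.
  17. (U | Q | ~R) — ~R is true.
  18. (Q | P) — P is true.
  19. (~W | ~T) — ~W is true.
  20. (V | ~U) — V is true.
  21. (V | ~S) — V is true.
  22. (S | ~R | T) — ~R is true.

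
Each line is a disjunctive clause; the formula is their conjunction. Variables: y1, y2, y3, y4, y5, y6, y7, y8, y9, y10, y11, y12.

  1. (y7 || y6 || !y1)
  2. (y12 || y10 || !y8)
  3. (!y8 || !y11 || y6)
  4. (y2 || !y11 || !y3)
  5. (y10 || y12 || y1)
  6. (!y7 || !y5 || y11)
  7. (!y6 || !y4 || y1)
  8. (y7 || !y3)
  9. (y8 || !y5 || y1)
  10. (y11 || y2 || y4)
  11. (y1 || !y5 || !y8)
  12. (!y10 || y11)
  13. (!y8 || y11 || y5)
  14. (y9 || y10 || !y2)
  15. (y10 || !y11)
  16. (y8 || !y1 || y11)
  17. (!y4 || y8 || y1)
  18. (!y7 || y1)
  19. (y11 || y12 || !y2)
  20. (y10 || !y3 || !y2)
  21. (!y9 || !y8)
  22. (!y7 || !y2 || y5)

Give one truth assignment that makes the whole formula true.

y1 = True, y2 = False, y3 = False, y4 = True, y5 = True, y6 = True, y7 = True, y8 = True, y9 = False, y10 = True, y11 = True, y12 = True

Pure literal: y3 appears only negated; assign y3 = False.
y12 occurs only positively in the remaining clauses — set y12 = True.
Set y1 = True and propagate.
For the remaining variables, y2 = False, y4 = True, y5 = True, y6 = True, y7 = True, y8 = True, y9 = False, y10 = True, y11 = True works.
Every clause has at least one true literal under this assignment.
Check each clause:
  1. (y7 || !y1 || y6) — y7 is true.
  2. (y12 || !y8 || y10) — y10 is true.
  3. (y6 || !y11 || !y8) — y6 is true.
  4. (!y11 || y2 || !y3) — !y3 is true.
  5. (y12 || y10 || y1) — y1 is true.
  6. (y11 || !y5 || !y7) — y11 is true.
  7. (!y4 || !y6 || y1) — y1 is true.
  8. (!y3 || y7) — !y3 is true.
  9. (y1 || y8 || !y5) — y8 is true.
  10. (y4 || y2 || y11) — y11 is true.
  11. (y1 || !y5 || !y8) — y1 is true.
  12. (y11 || !y10) — y11 is true.
  13. (y11 || y5 || !y8) — y11 is true.
  14. (y9 || !y2 || y10) — y10 is true.
  15. (!y11 || y10) — y10 is true.
  16. (!y1 || y11 || y8) — y8 is true.
  17. (y8 || !y4 || y1) — y8 is true.
  18. (!y7 || y1) — y1 is true.
  19. (y12 || y11 || !y2) — y11 is true.
  20. (!y2 || !y3 || y10) — y10 is true.
  21. (!y9 || !y8) — !y9 is true.
  22. (!y2 || y5 || !y7) — y5 is true.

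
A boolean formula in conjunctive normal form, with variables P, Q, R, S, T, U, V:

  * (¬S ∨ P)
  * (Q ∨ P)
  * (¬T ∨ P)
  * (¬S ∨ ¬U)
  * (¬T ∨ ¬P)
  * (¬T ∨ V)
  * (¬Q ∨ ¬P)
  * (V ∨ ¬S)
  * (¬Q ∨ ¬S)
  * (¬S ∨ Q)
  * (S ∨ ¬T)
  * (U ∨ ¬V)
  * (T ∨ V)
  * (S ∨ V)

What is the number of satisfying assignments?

4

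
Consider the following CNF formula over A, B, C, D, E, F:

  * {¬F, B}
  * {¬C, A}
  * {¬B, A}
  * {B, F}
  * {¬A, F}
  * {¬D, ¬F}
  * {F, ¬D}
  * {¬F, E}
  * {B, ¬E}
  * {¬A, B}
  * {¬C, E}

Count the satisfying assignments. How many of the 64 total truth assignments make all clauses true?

2

Satisfying assignments:
  A=1 B=1 C=0 D=0 E=1 F=1
  A=1 B=1 C=1 D=0 E=1 F=1
Count: 2.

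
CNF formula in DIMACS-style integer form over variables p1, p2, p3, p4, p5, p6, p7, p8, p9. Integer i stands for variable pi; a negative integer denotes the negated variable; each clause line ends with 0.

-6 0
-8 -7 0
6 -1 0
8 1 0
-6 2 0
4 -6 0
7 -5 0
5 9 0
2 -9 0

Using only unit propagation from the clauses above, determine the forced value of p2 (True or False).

True

(~p6) stands alone — p6 = False.
(p6 \/ ~p1) with p6 = False leaves only ~p1, so p1 = False.
From (p8 \/ p1) and p1 = False: p8 = True.
In (~p7 \/ ~p8), ~p8 is now false; ~p7 must hold, so p7 = False.
(~p5 \/ p7) with p7 = False leaves only ~p5, so p5 = False.
(p5 \/ p9) with p5 = False leaves only p9, so p9 = True.
In (~p9 \/ p2), ~p9 is now false; p2 must hold, so p2 = True.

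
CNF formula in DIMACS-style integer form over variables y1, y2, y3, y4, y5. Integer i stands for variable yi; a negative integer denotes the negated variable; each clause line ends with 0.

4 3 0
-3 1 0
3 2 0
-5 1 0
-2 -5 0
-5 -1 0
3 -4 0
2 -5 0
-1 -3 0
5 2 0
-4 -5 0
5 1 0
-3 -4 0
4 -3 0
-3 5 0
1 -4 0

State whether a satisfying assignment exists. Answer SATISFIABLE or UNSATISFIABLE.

y3 = True:
  propagation gives y1=True; an empty clause results — contradiction.
y3 = False:
  propagation gives y4=True; an empty clause results — contradiction.
Every branch closes, so no satisfying assignment exists.

UNSATISFIABLE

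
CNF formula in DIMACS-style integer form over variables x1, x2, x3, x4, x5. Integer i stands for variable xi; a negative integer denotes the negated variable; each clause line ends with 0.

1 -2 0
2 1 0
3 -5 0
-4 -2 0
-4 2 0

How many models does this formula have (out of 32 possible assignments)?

6

Satisfying assignments:
  x1=T x2=F x3=F x4=F x5=F
  x1=T x2=F x3=T x4=F x5=F
  x1=T x2=F x3=T x4=F x5=T
  x1=T x2=T x3=F x4=F x5=F
  x1=T x2=T x3=T x4=F x5=F
  x1=T x2=T x3=T x4=F x5=T
That's 6 in total.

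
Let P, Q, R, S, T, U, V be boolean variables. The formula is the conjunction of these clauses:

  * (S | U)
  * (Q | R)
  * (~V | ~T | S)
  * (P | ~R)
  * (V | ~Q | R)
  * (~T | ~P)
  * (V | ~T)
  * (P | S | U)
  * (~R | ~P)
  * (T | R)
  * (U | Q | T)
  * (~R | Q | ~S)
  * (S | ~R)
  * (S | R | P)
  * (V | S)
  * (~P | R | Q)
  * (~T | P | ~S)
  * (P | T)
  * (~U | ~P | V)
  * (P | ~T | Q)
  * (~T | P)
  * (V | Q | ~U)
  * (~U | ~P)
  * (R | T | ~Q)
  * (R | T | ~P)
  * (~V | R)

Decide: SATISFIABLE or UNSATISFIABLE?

P = True:
  propagation gives T=False, R=False; an empty clause results — contradiction.
P = False:
  propagation gives R=False, Q=True, V=True; an empty clause results — contradiction.
Every branch closes, so no satisfying assignment exists.

UNSATISFIABLE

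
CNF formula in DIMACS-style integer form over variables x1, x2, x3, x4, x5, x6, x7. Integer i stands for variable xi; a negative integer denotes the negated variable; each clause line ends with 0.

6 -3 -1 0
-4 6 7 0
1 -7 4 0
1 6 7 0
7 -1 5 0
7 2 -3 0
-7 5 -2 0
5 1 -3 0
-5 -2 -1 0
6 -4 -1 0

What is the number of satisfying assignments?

33

Split on x1, then x7.
  x1=T, x7=T: x5 free; 5 ways for (x2,x3,x4,x6) × 2^1 = 10.
  x1=T, x7=F: remaining (x2,x3,x4,x5,x6) ∈ {(F,F,F,T,F); (F,F,F,T,T); (F,F,T,T,T)} — 3.
  x1=F, x7=T: x6 free; 5 ways for (x2,x3,x4,x5) × 2^1 = 10.
  x1=F, x7=F: x4 free; 5 ways for (x2,x3,x5,x6) × 2^1 = 10.
Total: 10 + 3 + 10 + 10 = 33.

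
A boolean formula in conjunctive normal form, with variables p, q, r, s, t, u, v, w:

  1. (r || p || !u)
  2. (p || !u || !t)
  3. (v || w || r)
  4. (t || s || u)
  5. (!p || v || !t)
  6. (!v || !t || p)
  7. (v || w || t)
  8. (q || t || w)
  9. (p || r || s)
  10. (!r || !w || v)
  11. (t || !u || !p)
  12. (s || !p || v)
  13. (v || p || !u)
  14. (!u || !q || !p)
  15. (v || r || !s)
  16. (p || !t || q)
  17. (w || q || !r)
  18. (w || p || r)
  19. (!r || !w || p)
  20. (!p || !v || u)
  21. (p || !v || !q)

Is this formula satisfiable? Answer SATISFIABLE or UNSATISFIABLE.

SATISFIABLE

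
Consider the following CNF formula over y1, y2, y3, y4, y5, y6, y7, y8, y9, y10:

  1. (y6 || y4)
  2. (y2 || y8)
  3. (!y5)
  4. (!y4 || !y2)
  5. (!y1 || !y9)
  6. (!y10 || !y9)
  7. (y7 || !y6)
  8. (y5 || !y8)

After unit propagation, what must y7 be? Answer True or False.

True

(!y5) is a unit clause: y5 = False.
From (y5 || !y8) and y5 = False: y8 = False.
In (y8 || y2), y8 is now false; y2 must hold, so y2 = True.
(!y4 || !y2) with y2 = True leaves only !y4, so y4 = False.
(y6 || y4) with y4 = False leaves only y6, so y6 = True.
From (!y6 || y7) and y6 = True: y7 = True.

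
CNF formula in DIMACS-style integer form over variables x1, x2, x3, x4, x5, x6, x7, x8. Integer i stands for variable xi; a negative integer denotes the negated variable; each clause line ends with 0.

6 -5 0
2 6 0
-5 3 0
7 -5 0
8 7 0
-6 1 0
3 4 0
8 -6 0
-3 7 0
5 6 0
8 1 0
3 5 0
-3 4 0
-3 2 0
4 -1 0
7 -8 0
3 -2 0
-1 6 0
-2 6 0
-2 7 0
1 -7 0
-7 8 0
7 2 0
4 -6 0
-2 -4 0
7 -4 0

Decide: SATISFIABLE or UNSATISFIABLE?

x7 = True:
  propagation gives x1=True, x4=True, x6=True, x8=True; an empty clause results — contradiction.
x7 = False:
  propagation gives x5=False, x8=True; an empty clause results — contradiction.
Every branch closes, so no satisfying assignment exists.

UNSATISFIABLE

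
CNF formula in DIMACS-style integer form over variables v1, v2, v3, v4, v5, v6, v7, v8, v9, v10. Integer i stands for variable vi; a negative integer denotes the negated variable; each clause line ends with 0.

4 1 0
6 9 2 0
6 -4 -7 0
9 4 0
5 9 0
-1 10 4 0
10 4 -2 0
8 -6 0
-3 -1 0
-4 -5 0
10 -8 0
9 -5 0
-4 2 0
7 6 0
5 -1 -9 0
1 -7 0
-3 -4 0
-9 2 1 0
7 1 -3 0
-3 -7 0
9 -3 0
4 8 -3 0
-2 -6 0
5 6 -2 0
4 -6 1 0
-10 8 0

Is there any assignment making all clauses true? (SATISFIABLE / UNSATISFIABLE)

v3 occurs only negated in the remaining clauses — set v3 = False.
Set v1 = True and propagate.
Try v2 = False.
  then v4 is forced to False.
  then v9 is forced to True.
  then v10 is forced to True.
  then v5 is forced to True.
  then v8 is forced to True.
For the remaining variables, v6 = False, v7 = True works.
Every clause has at least one true literal under this assignment.
So v1 = True, v2 = False, v3 = False, v4 = False, v5 = True, v6 = False, v7 = True, v8 = True, v9 = True, v10 = True is a satisfying assignment.

SATISFIABLE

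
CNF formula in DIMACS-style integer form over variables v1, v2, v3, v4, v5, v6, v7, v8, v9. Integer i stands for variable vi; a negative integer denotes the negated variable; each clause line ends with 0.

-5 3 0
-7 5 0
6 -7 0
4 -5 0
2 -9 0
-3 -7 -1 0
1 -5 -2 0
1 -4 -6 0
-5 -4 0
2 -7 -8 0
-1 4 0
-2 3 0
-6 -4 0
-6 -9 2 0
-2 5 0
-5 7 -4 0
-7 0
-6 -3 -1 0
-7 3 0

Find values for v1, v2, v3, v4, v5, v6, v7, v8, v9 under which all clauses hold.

v1 = T, v2 = F, v3 = F, v4 = T, v5 = F, v6 = F, v7 = F, v8 = F, v9 = F

Check each clause:
  1. (v3 OR NOT v5) — NOT v5 is true.
  2. (NOT v7 OR v5) — NOT v7 is true.
  3. (NOT v7 OR v6) — NOT v7 is true.
  4. (v4 OR NOT v5) — NOT v5 is true.
  5. (v2 OR NOT v9) — NOT v9 is true.
  6. (NOT v1 OR NOT v7 OR NOT v3) — NOT v7 is true.
  7. (v1 OR NOT v2 OR NOT v5) — v1 is true.
  8. (v1 OR NOT v4 OR NOT v6) — v1 is true.
  9. (NOT v4 OR NOT v5) — NOT v5 is true.
  10. (NOT v8 OR NOT v7 OR v2) — NOT v8 is true.
  11. (NOT v1 OR v4) — v4 is true.
  12. (v3 OR NOT v2) — NOT v2 is true.
  13. (NOT v6 OR NOT v4) — NOT v6 is true.
  14. (NOT v6 OR NOT v9 OR v2) — NOT v6 is true.
  15. (v5 OR NOT v2) — NOT v2 is true.
  16. (NOT v4 OR NOT v5 OR v7) — NOT v5 is true.
  17. (NOT v7) — NOT v7 is true.
  18. (NOT v1 OR NOT v3 OR NOT v6) — NOT v6 is true.
  19. (NOT v7 OR v3) — NOT v7 is true.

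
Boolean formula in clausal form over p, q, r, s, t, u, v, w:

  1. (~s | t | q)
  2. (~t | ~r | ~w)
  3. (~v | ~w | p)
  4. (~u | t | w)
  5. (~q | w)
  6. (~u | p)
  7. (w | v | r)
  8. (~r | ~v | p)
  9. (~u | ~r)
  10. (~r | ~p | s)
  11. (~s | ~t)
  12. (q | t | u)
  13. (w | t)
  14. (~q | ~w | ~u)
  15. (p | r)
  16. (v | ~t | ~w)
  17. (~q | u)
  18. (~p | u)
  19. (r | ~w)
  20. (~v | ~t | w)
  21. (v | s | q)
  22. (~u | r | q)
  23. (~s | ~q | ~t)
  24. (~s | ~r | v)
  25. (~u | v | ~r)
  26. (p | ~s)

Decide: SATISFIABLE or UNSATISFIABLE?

UNSATISFIABLE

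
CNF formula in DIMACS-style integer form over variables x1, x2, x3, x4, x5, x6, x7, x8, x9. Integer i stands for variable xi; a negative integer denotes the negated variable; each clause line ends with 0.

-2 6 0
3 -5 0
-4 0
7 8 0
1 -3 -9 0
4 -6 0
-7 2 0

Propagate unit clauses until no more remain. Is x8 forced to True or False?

(~x4) stands alone — x4 = False.
(x4 \/ ~x6): since x4 = False, the clause reduces to (~x6). x6 = False.
(~x2 \/ x6) with x6 = False leaves only ~x2, so x2 = False.
(~x7 \/ x2): since x2 = False, the clause reduces to (~x7). x7 = False.
(x7 \/ x8): since x7 = False, the clause reduces to (x8). x8 = True.

True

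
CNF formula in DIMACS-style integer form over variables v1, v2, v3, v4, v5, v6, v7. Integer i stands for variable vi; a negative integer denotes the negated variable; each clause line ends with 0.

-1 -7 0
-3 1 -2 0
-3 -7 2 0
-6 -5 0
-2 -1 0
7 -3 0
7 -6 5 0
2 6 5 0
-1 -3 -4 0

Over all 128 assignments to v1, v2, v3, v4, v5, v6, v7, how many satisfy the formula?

18

Split on v1, then v2.
  v1=1, v2=1: a clause becomes empty — 0.
  v1=1, v2=0: remaining (v3,v4,v5,v6,v7) ∈ {(0,0,1,0,0); (0,1,1,0,0)} — 2.
  v1=0, v2=1: v4 free; 5 ways for (v3,v5,v6,v7) × 2^1 = 10.
  v1=0, v2=0: v4 free; 3 ways for (v3,v5,v6,v7) × 2^1 = 6.
Total: 0 + 2 + 10 + 6 = 18.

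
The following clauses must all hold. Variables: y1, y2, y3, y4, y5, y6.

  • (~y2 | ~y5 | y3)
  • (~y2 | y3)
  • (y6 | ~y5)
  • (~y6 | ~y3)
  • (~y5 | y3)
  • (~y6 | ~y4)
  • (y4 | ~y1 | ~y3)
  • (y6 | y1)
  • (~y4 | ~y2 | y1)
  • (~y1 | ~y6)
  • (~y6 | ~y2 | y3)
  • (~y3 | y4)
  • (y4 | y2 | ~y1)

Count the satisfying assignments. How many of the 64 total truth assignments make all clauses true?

The models are:
  y1=0 y2=0 y3=0 y4=0 y5=0 y6=1
  y1=1 y2=0 y3=0 y4=1 y5=0 y6=0
  y1=1 y2=0 y3=1 y4=1 y5=0 y6=0
  y1=1 y2=1 y3=1 y4=1 y5=0 y6=0
That's 4 in total.

4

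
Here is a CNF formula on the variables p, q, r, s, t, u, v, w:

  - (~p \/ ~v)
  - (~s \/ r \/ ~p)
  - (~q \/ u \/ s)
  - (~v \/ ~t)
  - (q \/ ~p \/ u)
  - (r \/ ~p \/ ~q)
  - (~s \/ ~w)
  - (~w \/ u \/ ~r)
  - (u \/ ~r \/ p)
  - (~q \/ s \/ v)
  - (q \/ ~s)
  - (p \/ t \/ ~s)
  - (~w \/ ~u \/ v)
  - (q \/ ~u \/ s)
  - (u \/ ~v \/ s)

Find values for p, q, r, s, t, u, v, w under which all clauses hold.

p = False, q = True, r = False, s = False, t = False, u = True, v = True, w = False

Check each clause:
  1. (~v \/ ~p) — ~p is true.
  2. (r \/ ~s \/ ~p) — ~s is true.
  3. (~q \/ u \/ s) — u is true.
  4. (~v \/ ~t) — ~t is true.
  5. (~p \/ u \/ q) — q is true.
  6. (~q \/ ~p \/ r) — ~p is true.
  7. (~w \/ ~s) — ~w is true.
  8. (u \/ ~r \/ ~w) — ~w is true.
  9. (~r \/ p \/ u) — ~r is true.
  10. (s \/ ~q \/ v) — v is true.
  11. (~s \/ q) — q is true.
  12. (~s \/ t \/ p) — ~s is true.
  13. (v \/ ~w \/ ~u) — ~w is true.
  14. (s \/ ~u \/ q) — q is true.
  15. (u \/ s \/ ~v) — u is true.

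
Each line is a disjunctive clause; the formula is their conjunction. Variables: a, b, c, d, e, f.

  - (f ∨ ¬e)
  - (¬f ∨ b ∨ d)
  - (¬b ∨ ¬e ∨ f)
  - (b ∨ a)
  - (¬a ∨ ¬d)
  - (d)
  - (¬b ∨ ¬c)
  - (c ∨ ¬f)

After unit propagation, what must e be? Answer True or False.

Unit clause (d) sets d = True.
(¬a ∨ ¬d): since d = True, the clause reduces to (¬a). a = False.
In (a ∨ b), a is now false; b must hold, so b = True.
(¬b ∨ ¬c) with b = True leaves only ¬c, so c = False.
(¬f ∨ c): since c = False, the clause reduces to (¬f). f = False.
From (¬e ∨ f) and f = False: e = False.

False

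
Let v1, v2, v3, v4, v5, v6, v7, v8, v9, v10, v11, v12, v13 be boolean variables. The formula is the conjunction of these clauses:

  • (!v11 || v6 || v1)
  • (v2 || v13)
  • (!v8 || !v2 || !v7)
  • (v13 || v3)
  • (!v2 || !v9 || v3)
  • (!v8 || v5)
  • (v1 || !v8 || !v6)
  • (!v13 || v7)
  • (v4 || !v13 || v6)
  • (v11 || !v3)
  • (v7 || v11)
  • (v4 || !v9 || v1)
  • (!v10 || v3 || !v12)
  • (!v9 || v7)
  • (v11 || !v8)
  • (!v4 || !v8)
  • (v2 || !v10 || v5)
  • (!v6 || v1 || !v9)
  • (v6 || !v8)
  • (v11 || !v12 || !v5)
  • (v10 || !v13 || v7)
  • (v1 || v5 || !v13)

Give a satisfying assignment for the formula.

v1=True, v2=False, v3=False, v4=True, v5=True, v6=False, v7=True, v8=False, v9=True, v10=True, v11=False, v12=False, v13=True

Pure literal: v1 appears only positively; assign v1 = True.
Pure literal: v8 appears only negated; assign v8 = False.
Branch on v2: take v2 = False.
  then v13 is forced to True.
  then v7 is forced to True.
Set v3 = False and propagate.
Set v4 = True and propagate.
For the remaining variables, v5 = True, v6 = False, v9 = True, v10 = True, v11 = False, v12 = False works.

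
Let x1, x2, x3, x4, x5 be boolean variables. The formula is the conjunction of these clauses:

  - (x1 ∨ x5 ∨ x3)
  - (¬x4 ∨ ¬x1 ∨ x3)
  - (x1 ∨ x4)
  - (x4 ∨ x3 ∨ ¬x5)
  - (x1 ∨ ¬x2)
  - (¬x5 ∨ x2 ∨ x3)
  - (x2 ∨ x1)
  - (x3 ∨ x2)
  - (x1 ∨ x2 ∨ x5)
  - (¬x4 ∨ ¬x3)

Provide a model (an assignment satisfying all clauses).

x1=True, x2=True, x3=True, x4=False, x5=True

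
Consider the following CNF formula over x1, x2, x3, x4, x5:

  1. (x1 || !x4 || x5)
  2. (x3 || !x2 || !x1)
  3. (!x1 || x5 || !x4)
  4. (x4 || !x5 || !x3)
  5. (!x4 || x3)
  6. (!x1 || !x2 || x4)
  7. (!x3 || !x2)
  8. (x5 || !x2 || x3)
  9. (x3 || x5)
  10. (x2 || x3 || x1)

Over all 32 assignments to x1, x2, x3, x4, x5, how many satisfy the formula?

6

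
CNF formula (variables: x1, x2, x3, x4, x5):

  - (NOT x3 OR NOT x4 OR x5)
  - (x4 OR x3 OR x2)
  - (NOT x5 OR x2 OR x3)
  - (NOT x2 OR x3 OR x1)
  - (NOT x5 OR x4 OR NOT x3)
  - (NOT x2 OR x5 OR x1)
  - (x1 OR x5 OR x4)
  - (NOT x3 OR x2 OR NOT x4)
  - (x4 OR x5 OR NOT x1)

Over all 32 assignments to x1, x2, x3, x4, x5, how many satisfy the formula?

7

The models are:
  x1=F x2=F x3=F x4=T x5=F
  x1=F x2=T x3=T x4=T x5=T
  x1=T x2=F x3=F x4=T x5=F
  x1=T x2=T x3=F x4=F x5=T
  x1=T x2=T x3=F x4=T x5=F
  x1=T x2=T x3=F x4=T x5=T
  x1=T x2=T x3=T x4=T x5=T
Count: 7.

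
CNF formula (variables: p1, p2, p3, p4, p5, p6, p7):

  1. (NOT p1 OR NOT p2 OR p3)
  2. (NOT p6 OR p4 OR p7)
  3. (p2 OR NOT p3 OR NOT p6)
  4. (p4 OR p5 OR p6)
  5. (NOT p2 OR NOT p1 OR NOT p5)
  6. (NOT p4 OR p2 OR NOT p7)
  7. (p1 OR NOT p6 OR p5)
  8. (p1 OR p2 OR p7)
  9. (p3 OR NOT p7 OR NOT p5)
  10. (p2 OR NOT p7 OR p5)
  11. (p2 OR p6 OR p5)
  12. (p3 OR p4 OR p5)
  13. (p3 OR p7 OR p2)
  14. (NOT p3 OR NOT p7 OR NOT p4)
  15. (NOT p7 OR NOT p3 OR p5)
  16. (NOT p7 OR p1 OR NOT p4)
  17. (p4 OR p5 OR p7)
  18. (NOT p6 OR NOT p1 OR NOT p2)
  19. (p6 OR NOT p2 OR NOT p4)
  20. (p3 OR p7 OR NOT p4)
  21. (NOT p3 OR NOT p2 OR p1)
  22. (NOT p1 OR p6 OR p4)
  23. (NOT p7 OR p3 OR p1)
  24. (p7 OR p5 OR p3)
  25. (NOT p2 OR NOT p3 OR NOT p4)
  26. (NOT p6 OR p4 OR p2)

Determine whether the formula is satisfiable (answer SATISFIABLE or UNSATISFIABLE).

Set p1 = False and propagate.
Branch on p2: take p2 = True.
  then p3 is forced to False.
  then p7 is forced to False.
  then p4 is forced to False.
  then p6 is forced to False.
  then p5 is forced to True.
So p1=F, p2=T, p3=F, p4=F, p5=T, p6=F, p7=F is a satisfying assignment.

SATISFIABLE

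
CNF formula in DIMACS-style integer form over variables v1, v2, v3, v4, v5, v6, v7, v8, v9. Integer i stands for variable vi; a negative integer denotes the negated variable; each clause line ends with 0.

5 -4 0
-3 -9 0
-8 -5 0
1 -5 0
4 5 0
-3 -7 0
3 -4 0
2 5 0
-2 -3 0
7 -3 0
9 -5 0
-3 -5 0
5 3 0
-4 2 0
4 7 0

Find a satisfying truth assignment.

v1 occurs only positively in the remaining clauses — set v1 = True.
Pure literal: v8 appears only negated; assign v8 = False.
Set v2 = False and propagate.
  then v5 is forced to True.
  then v9 is forced to True.
  then v3 is forced to False.
  then v4 is forced to False.
  then v7 is forced to True.
v6 is now unconstrained; take v6 = True.
Check each clause:
  1. {¬v4, v5} — ¬v4 is true.
  2. {¬v3, ¬v9} — ¬v3 is true.
  3. {¬v8, ¬v5} — ¬v8 is true.
  4. {¬v5, v1} — v1 is true.
  5. {v5, v4} — v5 is true.
  6. {¬v3, ¬v7} — ¬v3 is true.
  7. {v3, ¬v4} — ¬v4 is true.
  8. {v2, v5} — v5 is true.
  9. {¬v2, ¬v3} — ¬v3 is true.
  10. {¬v3, v7} — ¬v3 is true.
  11. {v9, ¬v5} — v9 is true.
  12. {¬v5, ¬v3} — ¬v3 is true.
  13. {v5, v3} — v5 is true.
  14. {¬v4, v2} — ¬v4 is true.
  15. {v7, v4} — v7 is true.

v1 = True, v2 = False, v3 = False, v4 = False, v5 = True, v6 = True, v7 = True, v8 = False, v9 = True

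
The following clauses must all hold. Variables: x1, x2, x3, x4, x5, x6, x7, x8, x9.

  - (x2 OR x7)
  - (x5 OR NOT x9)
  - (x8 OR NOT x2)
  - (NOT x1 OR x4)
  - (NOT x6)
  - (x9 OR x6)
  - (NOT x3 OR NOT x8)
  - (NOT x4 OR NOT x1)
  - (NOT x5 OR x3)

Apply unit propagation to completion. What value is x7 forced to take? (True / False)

True

(NOT x6) is a unit clause: x6 = False.
(x9 OR x6) with x6 = False leaves only x9, so x9 = True.
(x5 OR NOT x9) with x9 = True leaves only x5, so x5 = True.
(x3 OR NOT x5): since x5 = True, the clause reduces to (x3). x3 = True.
(NOT x3 OR NOT x8): since x3 = True, the clause reduces to (NOT x8). x8 = False.
From (NOT x2 OR x8) and x8 = False: x2 = False.
In (x7 OR x2), x2 is now false; x7 must hold, so x7 = True.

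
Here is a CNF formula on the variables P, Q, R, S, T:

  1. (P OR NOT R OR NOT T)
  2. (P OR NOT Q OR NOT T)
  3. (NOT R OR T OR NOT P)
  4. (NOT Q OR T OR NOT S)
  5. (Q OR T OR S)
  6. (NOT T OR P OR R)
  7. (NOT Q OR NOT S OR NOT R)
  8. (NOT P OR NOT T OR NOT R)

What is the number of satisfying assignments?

Split on T, then P.
  T=T, P=T: remaining (Q,R,S) ∈ {(F,F,F); (F,F,T); (T,F,F); (T,F,T)} — 4.
  T=T, P=F: a clause becomes empty — 0.
  T=F, P=T: remaining (Q,R,S) ∈ {(F,F,T); (T,F,F)} — 2.
  T=F, P=F: remaining (Q,R,S) ∈ {(F,F,T); (F,T,T); (T,F,F); (T,T,F)} — 4.
Total: 4 + 0 + 2 + 4 = 10.

10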